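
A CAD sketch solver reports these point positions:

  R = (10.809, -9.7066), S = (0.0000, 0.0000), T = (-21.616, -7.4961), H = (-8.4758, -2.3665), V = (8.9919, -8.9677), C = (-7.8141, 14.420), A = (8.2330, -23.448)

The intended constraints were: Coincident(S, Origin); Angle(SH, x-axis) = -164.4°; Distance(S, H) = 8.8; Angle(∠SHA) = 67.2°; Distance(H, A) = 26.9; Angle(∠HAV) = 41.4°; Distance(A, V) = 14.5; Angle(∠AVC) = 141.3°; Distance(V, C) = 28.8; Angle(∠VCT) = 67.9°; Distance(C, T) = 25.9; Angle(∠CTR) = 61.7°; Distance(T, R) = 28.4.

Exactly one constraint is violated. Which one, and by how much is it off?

Distance(T, R) = 28.4 — off by 4.10.

S = (0.00, 0.00) ✓; SH at -164.4° ✓; |SH| = 8.800 ✓; ∠SHA = 67.20° ✓; |HA| = 26.90 ✓; ∠HAV = 41.40° ✓; |AV| = 14.50 ✓; ∠AVC = 141.3° ✓; |VC| = 28.80 ✓; ∠VCT = 67.90° ✓; |CT| = 25.90 ✓; ∠CTR = 61.70° ✓; |TR| = 32.50 ✗.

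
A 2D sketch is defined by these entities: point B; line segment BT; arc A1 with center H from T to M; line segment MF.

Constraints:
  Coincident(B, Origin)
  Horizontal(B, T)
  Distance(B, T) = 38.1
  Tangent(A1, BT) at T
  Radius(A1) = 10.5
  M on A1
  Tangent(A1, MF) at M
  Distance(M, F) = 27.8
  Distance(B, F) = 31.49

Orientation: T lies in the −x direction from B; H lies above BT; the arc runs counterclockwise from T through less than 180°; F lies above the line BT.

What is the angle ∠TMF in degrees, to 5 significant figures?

151.47°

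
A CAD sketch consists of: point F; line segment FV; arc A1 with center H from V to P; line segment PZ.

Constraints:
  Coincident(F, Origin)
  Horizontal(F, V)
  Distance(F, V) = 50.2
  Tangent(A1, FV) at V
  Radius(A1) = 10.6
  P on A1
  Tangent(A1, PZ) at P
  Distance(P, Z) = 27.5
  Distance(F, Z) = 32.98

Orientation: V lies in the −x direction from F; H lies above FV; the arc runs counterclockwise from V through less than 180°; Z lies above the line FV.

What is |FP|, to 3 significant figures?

42.7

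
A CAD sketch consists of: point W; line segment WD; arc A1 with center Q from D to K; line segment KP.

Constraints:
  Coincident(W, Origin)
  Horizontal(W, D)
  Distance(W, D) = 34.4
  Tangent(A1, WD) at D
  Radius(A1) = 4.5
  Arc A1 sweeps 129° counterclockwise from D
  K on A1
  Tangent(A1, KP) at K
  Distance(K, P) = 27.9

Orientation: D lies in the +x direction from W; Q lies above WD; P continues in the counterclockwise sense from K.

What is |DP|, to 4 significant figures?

32.24

W is at the origin; WD is horizontal with |WD| = 34.4 and D on the +x side, so D = (34.40, 0.000). The tangent condition forces QD to be normal to WD, so Q = D + (0, 4.5) = (34.40, 4.500). On A1, D sits at bearing -90° from Q; a 129° counterclockwise sweep puts K at bearing 39°, so K = Q + 4.5·(cos 39°, sin 39°) = (37.90, 7.332). The tangent condition forces QK to be normal to KP, so KP runs along (−sin 39°, cos 39°); with |KP| = 27.9, P = (20.34, 29.01). Then |DP| = |P − D| = 32.24.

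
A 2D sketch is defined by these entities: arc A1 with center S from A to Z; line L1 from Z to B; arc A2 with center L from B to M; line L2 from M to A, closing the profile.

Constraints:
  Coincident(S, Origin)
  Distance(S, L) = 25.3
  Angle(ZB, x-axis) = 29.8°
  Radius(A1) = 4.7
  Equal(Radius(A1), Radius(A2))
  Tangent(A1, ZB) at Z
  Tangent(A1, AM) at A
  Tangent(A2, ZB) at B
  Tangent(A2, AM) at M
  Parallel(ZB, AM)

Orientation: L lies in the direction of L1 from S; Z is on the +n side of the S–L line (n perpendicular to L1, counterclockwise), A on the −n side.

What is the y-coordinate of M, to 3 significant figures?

8.49

The slot axis is L1's direction at 29.8°, so u = (cos 29.8°, sin 29.8°) = (0.868, 0.497) and n = (−sin 29.8°, cos 29.8°) = (-0.497, 0.868). S is at the origin and L lies 25.3 along u from S, so L = 25.3·u = (22.0, 12.6). Tangency of A1 to both parallel lines with radius 4.7 puts Z and A at S ± 4.7·n: Z = (-2.34, 4.08), A = (2.34, -4.08). Equal radii place B and M the same way about L: B = L + 4.7·n = (19.6, 16.7), M = L − 4.7·n = (24.3, 8.49). So M.y = 8.49.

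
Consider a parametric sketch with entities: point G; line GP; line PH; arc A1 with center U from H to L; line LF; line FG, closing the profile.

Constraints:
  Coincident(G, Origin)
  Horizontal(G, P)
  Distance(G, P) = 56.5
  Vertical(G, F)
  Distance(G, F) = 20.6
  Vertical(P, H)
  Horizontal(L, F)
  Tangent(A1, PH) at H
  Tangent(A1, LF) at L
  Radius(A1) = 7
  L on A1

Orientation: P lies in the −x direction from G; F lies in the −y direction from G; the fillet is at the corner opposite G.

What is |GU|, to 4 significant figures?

51.33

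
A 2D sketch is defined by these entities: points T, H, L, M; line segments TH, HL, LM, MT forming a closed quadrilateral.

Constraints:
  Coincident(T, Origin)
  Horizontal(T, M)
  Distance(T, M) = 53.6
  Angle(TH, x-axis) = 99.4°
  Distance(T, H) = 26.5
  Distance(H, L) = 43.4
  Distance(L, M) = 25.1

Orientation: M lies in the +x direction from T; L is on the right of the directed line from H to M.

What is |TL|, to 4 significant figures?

28.67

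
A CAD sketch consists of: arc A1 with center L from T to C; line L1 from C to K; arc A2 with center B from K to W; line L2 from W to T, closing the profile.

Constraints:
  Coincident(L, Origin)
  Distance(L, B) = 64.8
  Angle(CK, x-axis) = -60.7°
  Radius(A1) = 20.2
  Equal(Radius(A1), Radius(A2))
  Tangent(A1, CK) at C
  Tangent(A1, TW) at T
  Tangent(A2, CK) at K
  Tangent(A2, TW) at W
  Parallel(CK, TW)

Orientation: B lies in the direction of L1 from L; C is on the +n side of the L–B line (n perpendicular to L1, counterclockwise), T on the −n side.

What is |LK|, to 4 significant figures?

67.88

The slot axis is L1's direction at -60.7°, so u = (cos -60.7°, sin -60.7°) = (0.4894, -0.8721) and n = (−sin -60.7°, cos -60.7°) = (0.8721, 0.4894). L is at the origin and B lies 64.8 along u from L, so B = 64.8·u = (31.71, -56.51). Tangency of A1 to both parallel lines with radius 20.2 puts C and T at L ± 20.2·n: C = (17.62, 9.886), T = (-17.62, -9.886). Equal radii place K and W the same way about B: K = B + 20.2·n = (49.33, -46.62), W = B − 20.2·n = (14.10, -66.40). Then |LK| = |K − L| = 67.88.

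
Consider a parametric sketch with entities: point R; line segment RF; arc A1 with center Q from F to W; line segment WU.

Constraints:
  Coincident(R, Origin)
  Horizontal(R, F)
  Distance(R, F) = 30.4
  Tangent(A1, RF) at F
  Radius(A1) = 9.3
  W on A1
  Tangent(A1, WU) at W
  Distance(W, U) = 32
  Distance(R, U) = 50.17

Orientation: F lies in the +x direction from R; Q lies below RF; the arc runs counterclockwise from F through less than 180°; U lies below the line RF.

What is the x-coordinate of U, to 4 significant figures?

26.78

Checks: |QW| = 9.300 ✓; ∠(QW, WU) = 90.00° ✓; |WU| = 32.00 ✓; |RU| = 50.17 ✓.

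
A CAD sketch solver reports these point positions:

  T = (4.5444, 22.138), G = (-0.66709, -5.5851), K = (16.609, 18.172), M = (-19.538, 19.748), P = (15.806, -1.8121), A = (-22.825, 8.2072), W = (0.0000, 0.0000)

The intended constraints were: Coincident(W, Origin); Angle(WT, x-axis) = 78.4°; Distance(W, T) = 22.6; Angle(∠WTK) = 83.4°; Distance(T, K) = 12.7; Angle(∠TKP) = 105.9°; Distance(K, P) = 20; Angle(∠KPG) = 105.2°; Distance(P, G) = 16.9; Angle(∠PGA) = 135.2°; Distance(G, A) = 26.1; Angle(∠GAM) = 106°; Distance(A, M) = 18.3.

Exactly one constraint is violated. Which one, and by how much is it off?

Distance(A, M) = 18.3 — off by 6.30.

W = (0.00, 0.00) ✓; WT at 78.40° ✓; |WT| = 22.60 ✓; ∠WTK = 83.40° ✓; |TK| = 12.70 ✓; ∠TKP = 105.9° ✓; |KP| = 20.00 ✓; ∠KPG = 105.2° ✓; |PG| = 16.90 ✓; ∠PGA = 135.2° ✓; |GA| = 26.10 ✓; ∠GAM = 106.0° ✓; |AM| = 12.00 ✗.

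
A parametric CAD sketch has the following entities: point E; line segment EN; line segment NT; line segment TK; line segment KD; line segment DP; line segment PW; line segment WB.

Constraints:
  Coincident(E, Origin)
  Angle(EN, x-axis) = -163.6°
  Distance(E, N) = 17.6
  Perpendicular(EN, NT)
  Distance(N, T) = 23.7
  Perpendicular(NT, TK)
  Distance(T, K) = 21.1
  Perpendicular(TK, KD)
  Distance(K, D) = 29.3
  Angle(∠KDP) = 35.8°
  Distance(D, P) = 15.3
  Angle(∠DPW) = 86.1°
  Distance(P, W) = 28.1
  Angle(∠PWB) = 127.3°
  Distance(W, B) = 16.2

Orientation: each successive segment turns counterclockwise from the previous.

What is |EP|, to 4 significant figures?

8.722

TK ⟂ KD, so KD runs at 106.4°; with |KD| = 29.3, D = (1.776, 6.360). ∠KDP = 35.8° gives DP at -109.4° from the x-axis; with |DP| = 15.3, P = (-3.306, -8.071). Then |EP| = |P − E| = 8.722.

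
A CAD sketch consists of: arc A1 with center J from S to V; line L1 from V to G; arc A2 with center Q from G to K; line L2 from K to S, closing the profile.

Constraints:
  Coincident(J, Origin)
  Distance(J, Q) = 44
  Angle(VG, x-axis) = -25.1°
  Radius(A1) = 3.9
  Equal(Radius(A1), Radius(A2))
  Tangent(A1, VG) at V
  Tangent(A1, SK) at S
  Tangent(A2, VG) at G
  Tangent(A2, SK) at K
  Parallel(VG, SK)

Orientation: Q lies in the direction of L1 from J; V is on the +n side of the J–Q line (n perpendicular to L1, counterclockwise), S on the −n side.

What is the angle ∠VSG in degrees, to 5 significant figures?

79.947°

Tangency of A1 to both parallel lines with radius 3.9 puts V and S at J ± 3.9·n: V = (1.6544, 3.5317), S = (-1.6544, -3.5317). Equal radii place G and K the same way about Q: G = Q + 3.9·n = (41.499, -15.133), K = Q − 3.9·n = (38.191, -22.196). Then cos ∠VSG = SV·SG / (|SV||SG|), giving 79.947°.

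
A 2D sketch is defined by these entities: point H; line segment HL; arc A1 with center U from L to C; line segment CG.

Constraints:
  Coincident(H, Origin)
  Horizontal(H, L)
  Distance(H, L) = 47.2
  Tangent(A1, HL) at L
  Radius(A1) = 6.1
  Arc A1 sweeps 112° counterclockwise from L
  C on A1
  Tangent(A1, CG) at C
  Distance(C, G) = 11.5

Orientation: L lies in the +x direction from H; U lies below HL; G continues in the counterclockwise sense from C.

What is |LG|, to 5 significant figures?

19.095

H is at the origin; HL is horizontal with |HL| = 47.2 and L on the +x side, so L = (47.200, 0.0000). The tangent condition forces UL to be normal to HL, so U = L + (0, -6.1) = (47.200, -6.1000). On A1, L sits at bearing 90° from U; a 112° counterclockwise sweep puts C at bearing 202°, so C = U + 6.1·(cos 202°, sin 202°) = (41.544, -8.3851). Since A1 is tangent to CG there, UC ⟂ CG, so CG runs along (−sin 202°, cos 202°); with |CG| = 11.5, G = (45.852, -19.048). Then |LG| = |G − L| = 19.095.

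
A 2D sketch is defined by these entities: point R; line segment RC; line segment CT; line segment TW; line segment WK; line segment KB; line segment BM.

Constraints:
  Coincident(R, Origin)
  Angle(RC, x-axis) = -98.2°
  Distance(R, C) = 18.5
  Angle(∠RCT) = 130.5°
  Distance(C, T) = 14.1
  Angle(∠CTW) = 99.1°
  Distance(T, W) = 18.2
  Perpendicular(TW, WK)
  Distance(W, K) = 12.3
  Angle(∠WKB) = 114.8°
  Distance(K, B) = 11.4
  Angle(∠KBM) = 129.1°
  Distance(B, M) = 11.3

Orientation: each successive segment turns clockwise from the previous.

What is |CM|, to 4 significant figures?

1.813

∠WKB = 114.8° gives KB at -23.80° from the x-axis; with |KB| = 11.4, B = (-6.936, -8.659). ∠KBM = 129.1° gives BM at -74.70° from the x-axis; with |BM| = 11.3, M = (-3.954, -19.56). Then |CM| = |M − C| = 1.813.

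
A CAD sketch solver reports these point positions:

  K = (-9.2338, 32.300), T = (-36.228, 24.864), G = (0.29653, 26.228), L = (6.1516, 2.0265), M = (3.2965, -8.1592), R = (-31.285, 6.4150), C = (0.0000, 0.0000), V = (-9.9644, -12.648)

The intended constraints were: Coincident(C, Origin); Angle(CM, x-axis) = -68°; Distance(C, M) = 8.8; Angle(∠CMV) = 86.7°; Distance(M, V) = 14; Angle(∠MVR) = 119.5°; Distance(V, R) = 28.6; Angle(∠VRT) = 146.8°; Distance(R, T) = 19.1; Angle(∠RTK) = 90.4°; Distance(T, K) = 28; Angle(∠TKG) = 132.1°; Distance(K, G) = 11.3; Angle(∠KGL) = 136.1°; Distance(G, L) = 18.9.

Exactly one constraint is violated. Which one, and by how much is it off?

Distance(G, L) = 18.9 — off by 6.00.

C = (0.00, 0.00) ✓; CM at -68.00° ✓; |CM| = 8.800 ✓; ∠CMV = 86.70° ✓; |MV| = 14.00 ✓; ∠MVR = 119.5° ✓; |VR| = 28.60 ✓; ∠VRT = 146.8° ✓; |RT| = 19.10 ✓; ∠RTK = 90.40° ✓; |TK| = 28.00 ✓; ∠TKG = 132.1° ✓; |KG| = 11.30 ✓; ∠KGL = 136.1° ✓; |GL| = 24.90 ✗.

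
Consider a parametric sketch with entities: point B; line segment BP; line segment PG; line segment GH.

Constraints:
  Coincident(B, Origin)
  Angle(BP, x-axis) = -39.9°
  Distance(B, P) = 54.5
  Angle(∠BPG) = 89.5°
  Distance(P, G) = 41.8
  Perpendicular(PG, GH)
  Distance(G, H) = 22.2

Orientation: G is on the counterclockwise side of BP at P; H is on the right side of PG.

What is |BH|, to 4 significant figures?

87.12

∠BPG = 89.5°, so PG runs at -39.9° + (180° − 89.5°) = 50.60° from the x-axis; with |PG| = 41.8, G = P + 41.8·(cos 50.60°, sin 50.60°) = (68.34, -2.659). PG is perpendicular to GH; with |GH| = 22.2 on the right of PG, H = G + 22.2·(0.7727, -0.6347) = (85.50, -16.75). Then |BH| = |H − B| = 87.12.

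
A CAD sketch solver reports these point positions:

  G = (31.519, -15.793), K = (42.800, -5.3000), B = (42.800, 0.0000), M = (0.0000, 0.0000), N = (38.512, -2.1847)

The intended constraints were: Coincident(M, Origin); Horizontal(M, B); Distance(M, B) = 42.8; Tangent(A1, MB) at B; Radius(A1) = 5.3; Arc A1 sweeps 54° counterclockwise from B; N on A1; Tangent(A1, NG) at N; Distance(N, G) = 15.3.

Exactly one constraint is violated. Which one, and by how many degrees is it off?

Tangent(A1, NG) at N — off by 8.80°.

M = (0.00, 0.00) ✓; M.y = 0.00, B.y = 0.00 ✓; |MB| = 42.80 ✓; ∠(KB, BM) = 90.00° ✓; |KB| = 5.300 ✓; bearing(K→N) − bearing(K→B) = 54.00° ✓; |KN| = 5.300 ✓; ∠(KN, NG) = 81.20° ✗; |NG| = 15.30 ✓.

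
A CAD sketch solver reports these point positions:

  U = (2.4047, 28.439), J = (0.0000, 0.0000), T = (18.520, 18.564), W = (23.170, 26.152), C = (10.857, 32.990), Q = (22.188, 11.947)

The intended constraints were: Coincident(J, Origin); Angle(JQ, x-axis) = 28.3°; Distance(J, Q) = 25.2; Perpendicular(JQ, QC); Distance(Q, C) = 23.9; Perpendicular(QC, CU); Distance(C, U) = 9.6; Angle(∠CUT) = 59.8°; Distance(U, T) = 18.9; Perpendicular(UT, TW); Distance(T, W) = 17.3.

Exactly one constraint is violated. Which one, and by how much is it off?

Distance(T, W) = 17.3 — off by 8.40.

J = (0.00, 0.00) ✓; JQ at 28.30° ✓; |JQ| = 25.20 ✓; ∠(JQ, QC) = 90.00° ✓; |QC| = 23.90 ✓; ∠(QC, CU) = 90.00° ✓; |CU| = 9.600 ✓; ∠CUT = 59.80° ✓; |UT| = 18.90 ✓; ∠(UT, TW) = 90.00° ✓; |TW| = 8.899 ✗.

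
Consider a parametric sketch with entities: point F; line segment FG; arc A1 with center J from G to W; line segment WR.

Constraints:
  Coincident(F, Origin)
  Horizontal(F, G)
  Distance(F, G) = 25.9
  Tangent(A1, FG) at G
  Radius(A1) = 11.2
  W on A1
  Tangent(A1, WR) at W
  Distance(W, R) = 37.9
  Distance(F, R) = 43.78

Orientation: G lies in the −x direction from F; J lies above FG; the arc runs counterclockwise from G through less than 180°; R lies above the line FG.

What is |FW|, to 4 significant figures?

17.09

Checks: |JG| = 11.20 ✓; |JW| = 11.20 ✓; ∠(JW, WR) = 90.00° ✓; |WR| = 37.90 ✓; |FR| = 43.78 ✓.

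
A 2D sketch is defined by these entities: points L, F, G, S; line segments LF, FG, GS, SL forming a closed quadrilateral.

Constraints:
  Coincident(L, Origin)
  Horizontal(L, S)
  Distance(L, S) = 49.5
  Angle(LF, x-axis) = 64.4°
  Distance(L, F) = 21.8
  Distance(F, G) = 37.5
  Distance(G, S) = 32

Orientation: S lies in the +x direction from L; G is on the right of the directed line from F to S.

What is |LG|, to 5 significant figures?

26.805

L is at the origin; L and S share the same y with |LS| = 49.5 and S in +x, so S = (49.5, 0). LF runs at 64.4° with |LF| = 21.8, so F = (9.4195, 19.660). G is determined by |FG| = 37.5 and |GS| = 32.0 together: it lies at the intersection of circle(F, 37.5) and circle(S, 32.0). With |FS| = 44.643, the foot of the radical line on FS is 26.603 from F and the perpendicular offset is √(37.5² − 26.603²) = 26.430. Taking the right-of-FS solution: G = (21.664, -15.785).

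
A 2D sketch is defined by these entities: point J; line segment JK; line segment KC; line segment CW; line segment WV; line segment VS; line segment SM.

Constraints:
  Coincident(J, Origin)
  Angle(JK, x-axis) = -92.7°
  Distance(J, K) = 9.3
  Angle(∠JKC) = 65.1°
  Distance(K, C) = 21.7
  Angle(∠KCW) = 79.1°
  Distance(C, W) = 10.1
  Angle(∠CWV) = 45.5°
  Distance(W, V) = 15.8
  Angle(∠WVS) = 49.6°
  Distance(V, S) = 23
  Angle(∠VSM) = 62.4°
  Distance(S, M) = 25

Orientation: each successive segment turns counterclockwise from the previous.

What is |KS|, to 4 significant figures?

33.71

∠CWV = 45.5° gives WV at -102.4° from the x-axis; with |WV| = 15.8, V = (10.74, -8.061). ∠WVS = 49.6° gives VS at 28.00° from the x-axis; with |VS| = 23.0, S = (31.05, 2.737). Then |KS| = |S − K| = 33.71.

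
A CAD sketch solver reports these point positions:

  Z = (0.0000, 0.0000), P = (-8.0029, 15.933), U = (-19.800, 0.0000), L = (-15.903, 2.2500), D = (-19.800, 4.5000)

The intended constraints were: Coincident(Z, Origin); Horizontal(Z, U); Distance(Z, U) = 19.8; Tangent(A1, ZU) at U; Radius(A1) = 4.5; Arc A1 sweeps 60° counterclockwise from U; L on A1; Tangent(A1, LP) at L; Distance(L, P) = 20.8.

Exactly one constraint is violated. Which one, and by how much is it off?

Distance(L, P) = 20.8 — off by 5.00.

Z = (0.00, 0.00) ✓; Z.y = 0.00, U.y = 0.00 ✓; |ZU| = 19.80 ✓; ∠(DU, UZ) = 90.00° ✓; |DU| = 4.500 ✓; bearing(D→L) − bearing(D→U) = 60.00° ✓; |DL| = 4.500 ✓; ∠(DL, LP) = 90.00° ✓; |LP| = 15.80 ✗.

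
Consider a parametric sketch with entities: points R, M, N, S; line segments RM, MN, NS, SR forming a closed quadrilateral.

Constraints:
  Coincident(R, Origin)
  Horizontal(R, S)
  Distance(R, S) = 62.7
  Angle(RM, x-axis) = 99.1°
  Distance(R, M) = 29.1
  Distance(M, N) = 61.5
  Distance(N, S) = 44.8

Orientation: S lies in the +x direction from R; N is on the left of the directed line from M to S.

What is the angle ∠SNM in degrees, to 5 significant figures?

85.482°

Checks: |MN| = 61.50 ✓; |NS| = 44.80 ✓.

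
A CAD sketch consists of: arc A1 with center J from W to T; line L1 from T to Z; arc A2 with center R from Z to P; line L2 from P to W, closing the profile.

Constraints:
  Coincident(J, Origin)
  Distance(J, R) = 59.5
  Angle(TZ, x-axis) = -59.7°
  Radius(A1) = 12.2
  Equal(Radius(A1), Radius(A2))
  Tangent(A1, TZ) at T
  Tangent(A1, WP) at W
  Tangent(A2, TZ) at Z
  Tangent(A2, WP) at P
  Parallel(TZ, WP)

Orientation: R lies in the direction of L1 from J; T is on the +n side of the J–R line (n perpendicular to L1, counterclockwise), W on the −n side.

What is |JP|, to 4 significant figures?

60.74

The slot axis is L1's direction at -59.7°, so u = (cos -59.7°, sin -59.7°) = (0.5045, -0.8634) and n = (−sin -59.7°, cos -59.7°) = (0.8634, 0.5045). J is at the origin and R lies 59.5 along u from J, so R = 59.5·u = (30.02, -51.37). Tangency of A1 to both parallel lines with radius 12.2 puts T and W at J ± 12.2·n: T = (10.53, 6.155), W = (-10.53, -6.155). Equal radii place Z and P the same way about R: Z = R + 12.2·n = (40.55, -45.22), P = R − 12.2·n = (19.49, -57.53). Then |JP| = |P − J| = 60.74.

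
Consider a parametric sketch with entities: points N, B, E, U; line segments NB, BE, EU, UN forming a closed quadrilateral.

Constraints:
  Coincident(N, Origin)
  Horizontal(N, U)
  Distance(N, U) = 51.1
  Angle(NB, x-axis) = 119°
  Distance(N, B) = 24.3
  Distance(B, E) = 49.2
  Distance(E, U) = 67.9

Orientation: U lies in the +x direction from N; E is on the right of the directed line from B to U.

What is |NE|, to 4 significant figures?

29.95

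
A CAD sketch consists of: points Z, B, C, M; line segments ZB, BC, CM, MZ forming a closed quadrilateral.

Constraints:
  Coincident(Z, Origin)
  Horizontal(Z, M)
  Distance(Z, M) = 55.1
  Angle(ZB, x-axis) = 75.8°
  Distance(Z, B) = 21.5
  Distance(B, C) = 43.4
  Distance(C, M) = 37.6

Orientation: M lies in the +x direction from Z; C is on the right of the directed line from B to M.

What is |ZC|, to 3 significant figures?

29.5

Checks: Z = (0.00, 0.00) ✓; |BC| = 43.40 ✓; |CM| = 37.60 ✓.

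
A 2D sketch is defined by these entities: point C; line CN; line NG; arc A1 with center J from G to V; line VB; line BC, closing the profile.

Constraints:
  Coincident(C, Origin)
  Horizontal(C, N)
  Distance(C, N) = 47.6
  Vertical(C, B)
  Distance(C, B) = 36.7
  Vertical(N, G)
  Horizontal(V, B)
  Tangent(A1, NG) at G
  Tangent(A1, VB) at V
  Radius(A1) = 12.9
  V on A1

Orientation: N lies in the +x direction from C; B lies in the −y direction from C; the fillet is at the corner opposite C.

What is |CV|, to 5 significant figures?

50.507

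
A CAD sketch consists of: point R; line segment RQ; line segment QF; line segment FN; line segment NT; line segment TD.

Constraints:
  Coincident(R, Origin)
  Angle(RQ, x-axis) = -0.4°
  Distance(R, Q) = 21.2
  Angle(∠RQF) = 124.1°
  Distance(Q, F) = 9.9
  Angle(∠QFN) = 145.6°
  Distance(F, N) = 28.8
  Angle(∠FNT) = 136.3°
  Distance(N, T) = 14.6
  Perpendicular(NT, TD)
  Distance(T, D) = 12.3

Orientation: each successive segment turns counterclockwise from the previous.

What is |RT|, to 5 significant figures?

50.270

∠QFN = 145.6° gives FN at 89.900° from the x-axis; with |FN| = 28.8, N = (26.857, 36.811). ∠FNT = 136.3° gives NT at 133.60° from the x-axis; with |NT| = 14.6, T = (16.789, 47.384). Then |RT| = |T − R| = 50.270.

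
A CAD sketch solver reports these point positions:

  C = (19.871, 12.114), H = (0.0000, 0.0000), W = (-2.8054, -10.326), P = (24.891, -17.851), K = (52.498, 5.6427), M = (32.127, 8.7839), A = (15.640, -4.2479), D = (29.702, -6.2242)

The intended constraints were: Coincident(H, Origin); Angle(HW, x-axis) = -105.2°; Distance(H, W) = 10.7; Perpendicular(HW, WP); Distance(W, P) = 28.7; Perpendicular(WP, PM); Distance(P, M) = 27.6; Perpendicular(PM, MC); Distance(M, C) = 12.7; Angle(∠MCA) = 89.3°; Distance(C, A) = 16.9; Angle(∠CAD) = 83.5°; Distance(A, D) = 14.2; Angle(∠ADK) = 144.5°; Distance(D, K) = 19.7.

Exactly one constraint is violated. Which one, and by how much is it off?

Distance(D, K) = 19.7 — off by 6.00.

H = (0.00, 0.00) ✓; HW at -105.2° ✓; |HW| = 10.70 ✓; ∠(HW, WP) = 90.00° ✓; |WP| = 28.70 ✓; ∠(WP, PM) = 90.00° ✓; |PM| = 27.60 ✓; ∠(PM, MC) = 90.00° ✓; |MC| = 12.70 ✓; ∠MCA = 89.30° ✓; |CA| = 16.90 ✓; ∠CAD = 83.50° ✓; |AD| = 14.20 ✓; ∠ADK = 144.5° ✓; |DK| = 25.70 ✗.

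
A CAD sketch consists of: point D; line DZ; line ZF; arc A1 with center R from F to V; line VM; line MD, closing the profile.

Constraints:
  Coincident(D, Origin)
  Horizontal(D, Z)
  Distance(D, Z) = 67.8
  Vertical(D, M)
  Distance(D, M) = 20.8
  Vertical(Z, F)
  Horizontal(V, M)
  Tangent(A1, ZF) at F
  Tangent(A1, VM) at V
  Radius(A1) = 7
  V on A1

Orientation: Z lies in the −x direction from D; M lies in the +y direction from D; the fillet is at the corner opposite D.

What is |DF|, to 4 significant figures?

69.19

D is at the origin; D and Z share the same y with |DZ| = 67.8 and Z on the −x side, so Z = (-67.80, 0.000). DM is vertical with |DM| = 20.8 and M on the +y side, so M = (0.000, 20.80). The virtual corner opposite D is at (-67.80, 20.80). Since A1 is tangent to ZF there, RF ⟂ ZF and A1 meets VM tangentially, so RV is at right angles to VM, with radius 7.0, so the center R sits 7.0 in from both sides at R = (-60.80, 13.80). That places the tangent points at F = (-67.80, 13.80) on ZF and V = (-60.80, 20.80) on VM. Then |DF| = |F − D| = 69.19.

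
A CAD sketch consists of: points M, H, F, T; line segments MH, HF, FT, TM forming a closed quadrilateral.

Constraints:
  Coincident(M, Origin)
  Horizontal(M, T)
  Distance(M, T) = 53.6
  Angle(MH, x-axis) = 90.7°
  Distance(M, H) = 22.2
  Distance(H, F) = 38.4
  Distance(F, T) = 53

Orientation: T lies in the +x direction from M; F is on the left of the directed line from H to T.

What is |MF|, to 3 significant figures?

55.2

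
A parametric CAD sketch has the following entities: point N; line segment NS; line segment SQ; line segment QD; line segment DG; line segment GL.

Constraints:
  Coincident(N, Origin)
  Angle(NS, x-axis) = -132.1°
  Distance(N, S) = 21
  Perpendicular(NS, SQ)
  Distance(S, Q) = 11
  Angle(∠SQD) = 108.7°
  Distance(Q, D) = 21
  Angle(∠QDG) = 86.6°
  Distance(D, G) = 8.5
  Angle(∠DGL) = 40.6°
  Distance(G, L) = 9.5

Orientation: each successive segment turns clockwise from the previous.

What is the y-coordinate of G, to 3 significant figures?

7.23

∠SQD = 108.7° gives QD at 66.6° from the x-axis; with |QD| = 21.0, D = (-13.9, 11.1). ∠QDG = 86.6° gives DG at -26.8° from the x-axis; with |DG| = 8.5, G = (-6.31, 7.23). So G.y = 7.23.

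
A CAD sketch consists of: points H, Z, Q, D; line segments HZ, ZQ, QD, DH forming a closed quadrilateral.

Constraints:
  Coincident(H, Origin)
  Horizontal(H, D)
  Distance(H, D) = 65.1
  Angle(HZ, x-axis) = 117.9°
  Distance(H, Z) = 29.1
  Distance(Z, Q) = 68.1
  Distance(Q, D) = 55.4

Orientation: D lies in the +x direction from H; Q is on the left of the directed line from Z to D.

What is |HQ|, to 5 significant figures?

72.008

H is at the origin; HD is horizontal with |HD| = 65.1 and D in +x, so D = (65.1, 0). HZ runs at 117.9° with |HZ| = 29.1, so Z = (-13.617, 25.718). Q is determined by |ZQ| = 68.1 and |QD| = 55.4 together: it lies at the intersection of circle(Z, 68.1) and circle(D, 55.4). With |ZD| = 82.811, the foot of the radical line on ZD is 50.876 from Z and the perpendicular offset is √(68.1² − 50.876²) = 45.269. Taking the left-of-ZD solution: Q = (48.802, 52.948).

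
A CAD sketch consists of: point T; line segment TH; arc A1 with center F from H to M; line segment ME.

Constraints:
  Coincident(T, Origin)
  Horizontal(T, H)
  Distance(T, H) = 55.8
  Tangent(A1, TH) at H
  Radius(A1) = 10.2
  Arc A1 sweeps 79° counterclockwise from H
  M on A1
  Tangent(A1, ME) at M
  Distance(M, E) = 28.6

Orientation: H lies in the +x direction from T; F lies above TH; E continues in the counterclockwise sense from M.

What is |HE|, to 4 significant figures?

39.48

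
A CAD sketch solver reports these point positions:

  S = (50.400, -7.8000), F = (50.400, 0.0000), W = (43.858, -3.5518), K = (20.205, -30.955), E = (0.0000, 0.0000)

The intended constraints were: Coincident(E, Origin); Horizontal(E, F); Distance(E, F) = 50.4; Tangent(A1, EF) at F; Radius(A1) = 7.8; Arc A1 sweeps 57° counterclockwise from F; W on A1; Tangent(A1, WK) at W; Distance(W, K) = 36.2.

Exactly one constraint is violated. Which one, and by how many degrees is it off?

Tangent(A1, WK) at W — off by 7.80°.

E = (0.00, 0.00) ✓; E.y = 0.00, F.y = 0.00 ✓; |EF| = 50.40 ✓; ∠(SF, FE) = 90.00° ✓; |SF| = 7.800 ✓; bearing(S→W) − bearing(S→F) = 57.00° ✓; |SW| = 7.800 ✓; ∠(SW, WK) = 97.80° ✗; |WK| = 36.20 ✓.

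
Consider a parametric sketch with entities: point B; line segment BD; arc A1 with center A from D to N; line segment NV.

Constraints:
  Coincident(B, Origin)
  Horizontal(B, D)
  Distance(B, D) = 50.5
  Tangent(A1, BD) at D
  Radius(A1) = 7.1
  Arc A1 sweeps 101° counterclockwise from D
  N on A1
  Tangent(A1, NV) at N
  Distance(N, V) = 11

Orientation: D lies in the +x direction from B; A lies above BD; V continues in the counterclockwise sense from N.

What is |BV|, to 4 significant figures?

58.62

B is at the origin; B and D share the same y with |BD| = 50.5 and D on the +x side, so D = (50.50, 0.000). A1 meets BD tangentially, so AD is at right angles to BD, so A = D + (0, 7.1) = (50.50, 7.100). On A1, D sits at bearing -90° from A; a 101° counterclockwise sweep puts N at bearing 11°, so N = A + 7.1·(cos 11°, sin 11°) = (57.47, 8.455). A1 meets NV tangentially, so AN is at right angles to NV, so NV runs along (−sin 11°, cos 11°); with |NV| = 11.0, V = (55.37, 19.25). Then |BV| = |V − B| = 58.62.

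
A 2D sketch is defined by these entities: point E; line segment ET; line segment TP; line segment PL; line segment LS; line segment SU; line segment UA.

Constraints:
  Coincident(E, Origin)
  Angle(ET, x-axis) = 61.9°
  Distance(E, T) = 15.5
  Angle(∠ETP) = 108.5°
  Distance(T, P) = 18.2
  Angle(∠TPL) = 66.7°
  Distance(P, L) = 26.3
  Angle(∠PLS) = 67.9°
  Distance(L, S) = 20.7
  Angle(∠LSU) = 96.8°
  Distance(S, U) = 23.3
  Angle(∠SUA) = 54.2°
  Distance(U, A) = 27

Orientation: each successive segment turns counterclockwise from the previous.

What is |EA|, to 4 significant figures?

20.14

∠LSU = 96.8° gives SU at 82.00° from the x-axis; with |SU| = 23.3, U = (8.331, 25.38). ∠SUA = 54.2° gives UA at -152.2° from the x-axis; with |UA| = 27.0, A = (-15.55, 12.79). Then |EA| = |A − E| = 20.14.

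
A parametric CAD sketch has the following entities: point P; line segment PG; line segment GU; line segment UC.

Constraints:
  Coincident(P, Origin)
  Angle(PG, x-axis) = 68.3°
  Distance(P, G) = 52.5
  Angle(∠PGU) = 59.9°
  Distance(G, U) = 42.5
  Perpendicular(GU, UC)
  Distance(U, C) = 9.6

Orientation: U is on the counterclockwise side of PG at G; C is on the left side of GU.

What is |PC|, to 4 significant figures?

39.30

∠PGU = 59.9°, so GU runs at 68.3° + (180° − 59.9°) = 188.4° from the x-axis; with |GU| = 42.5, U = G + 42.5·(cos 188.4°, sin 188.4°) = (-22.63, 42.57). The perpendicularity gives UC at right angles to GU; with |UC| = 9.6 on the left of GU, C = U + 9.6·(0.1461, -0.9893) = (-21.23, 33.07). Then |PC| = |C − P| = 39.30.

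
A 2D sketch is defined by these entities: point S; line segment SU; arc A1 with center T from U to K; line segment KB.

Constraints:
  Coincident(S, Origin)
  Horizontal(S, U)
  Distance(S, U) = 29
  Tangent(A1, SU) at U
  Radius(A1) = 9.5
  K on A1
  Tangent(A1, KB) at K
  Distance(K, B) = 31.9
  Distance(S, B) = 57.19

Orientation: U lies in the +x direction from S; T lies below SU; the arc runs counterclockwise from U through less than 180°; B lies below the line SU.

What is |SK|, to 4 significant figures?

26.07

Checks: |TK| = 9.500 ✓; ∠(TK, KB) = 90.00° ✓; |KB| = 31.90 ✓; |SB| = 57.19 ✓.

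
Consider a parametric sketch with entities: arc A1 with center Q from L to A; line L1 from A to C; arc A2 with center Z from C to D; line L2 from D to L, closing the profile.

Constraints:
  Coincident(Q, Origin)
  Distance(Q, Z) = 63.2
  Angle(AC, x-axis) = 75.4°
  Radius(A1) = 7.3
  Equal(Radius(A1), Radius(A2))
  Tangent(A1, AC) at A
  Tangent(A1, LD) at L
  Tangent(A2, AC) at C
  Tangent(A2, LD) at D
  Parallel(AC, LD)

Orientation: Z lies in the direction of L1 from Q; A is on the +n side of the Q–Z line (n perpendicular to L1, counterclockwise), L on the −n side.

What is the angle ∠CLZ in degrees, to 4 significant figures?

6.419°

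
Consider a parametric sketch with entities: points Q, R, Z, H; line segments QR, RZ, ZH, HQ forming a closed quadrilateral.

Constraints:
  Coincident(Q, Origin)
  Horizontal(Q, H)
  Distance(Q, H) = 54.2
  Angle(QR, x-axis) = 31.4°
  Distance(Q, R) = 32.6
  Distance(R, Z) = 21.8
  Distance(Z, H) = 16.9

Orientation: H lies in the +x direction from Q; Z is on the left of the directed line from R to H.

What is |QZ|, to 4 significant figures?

52.21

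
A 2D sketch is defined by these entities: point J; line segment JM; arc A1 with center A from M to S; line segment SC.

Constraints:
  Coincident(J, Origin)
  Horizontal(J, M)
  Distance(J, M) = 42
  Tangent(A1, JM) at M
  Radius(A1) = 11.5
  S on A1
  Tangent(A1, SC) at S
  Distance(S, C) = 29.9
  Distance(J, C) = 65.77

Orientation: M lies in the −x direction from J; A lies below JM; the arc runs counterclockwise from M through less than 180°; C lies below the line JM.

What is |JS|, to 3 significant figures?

54.9

J is at the origin; JM is horizontal with |JM| = 42.0 and M on the −x side, so M = (-42.0, 0.00). Since A1 is tangent to JM there, AM ⟂ JM, so A = M + (0, -11.5) = (-42.0, -11.5). Since AS ⟂ SC (tangency), |AC| = √(11.5² + 29.9²) = 32.0 regardless of where S sits on A1. So C lies on both circle(J, 65.77) and circle(A, 32.0); the below-JM intersection is C = (-50.2, -42.5). S is the foot of the tangent from C: S = (-53.4, -12.7).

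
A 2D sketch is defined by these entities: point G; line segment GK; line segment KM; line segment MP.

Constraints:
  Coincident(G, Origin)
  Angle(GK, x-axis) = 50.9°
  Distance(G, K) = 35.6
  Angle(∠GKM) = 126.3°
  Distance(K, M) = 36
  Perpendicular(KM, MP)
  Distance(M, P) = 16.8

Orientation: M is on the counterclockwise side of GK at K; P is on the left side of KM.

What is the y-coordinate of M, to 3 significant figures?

62.5

G is at the origin; GK runs at 50.9° with length 35.6, so K = 35.6·(cos 50.9°, sin 50.9°) = (22.5, 27.6). ∠GKM = 126.3°, so KM runs at 50.9° + (180° − 126.3°) = 105° from the x-axis; with |KM| = 36.0, M = K + 36.0·(cos 105°, sin 105°) = (13.4, 62.5). So M.y = 62.5.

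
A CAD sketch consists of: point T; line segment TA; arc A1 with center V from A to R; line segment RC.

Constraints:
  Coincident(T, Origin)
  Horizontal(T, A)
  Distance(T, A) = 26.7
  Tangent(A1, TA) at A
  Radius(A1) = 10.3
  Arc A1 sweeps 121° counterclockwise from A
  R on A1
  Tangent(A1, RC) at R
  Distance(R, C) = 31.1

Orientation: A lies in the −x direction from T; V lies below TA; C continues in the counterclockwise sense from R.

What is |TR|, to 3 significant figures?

38.8

T is at the origin; T and A share the same y with |TA| = 26.7 and A on the −x side, so A = (-26.7, 0.00). A1 meets TA tangentially, so VA is at right angles to TA, so V = A + (0, -10.3) = (-26.7, -10.3). On A1, A sits at bearing 90° from V; a 121° counterclockwise sweep puts R at bearing 211°, so R = V + 10.3·(cos 211°, sin 211°) = (-35.5, -15.6). Then |TR| = |R − T| = 38.8.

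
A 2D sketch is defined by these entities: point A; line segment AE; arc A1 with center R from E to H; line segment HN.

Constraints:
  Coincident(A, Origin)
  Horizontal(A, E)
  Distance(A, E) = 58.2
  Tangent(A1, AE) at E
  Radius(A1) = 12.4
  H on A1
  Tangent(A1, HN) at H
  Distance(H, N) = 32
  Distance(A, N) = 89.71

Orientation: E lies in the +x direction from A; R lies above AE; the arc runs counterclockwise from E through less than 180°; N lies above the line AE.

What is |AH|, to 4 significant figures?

70.19

A is at the origin; AE is horizontal with |AE| = 58.2 and E on the +x side, so E = (58.20, 0.000). A1 meets AE tangentially, so RE is at right angles to AE, so R = E + (0, 12.4) = (58.20, 12.40). Since RH ⟂ HN (tangency), |RN| = √(12.4² + 32.0²) = 34.32 regardless of where H sits on A1. So N lies on both circle(A, 89.71) and circle(R, 34.32); the above-AE intersection is N = (81.42, 37.67). H is the foot of the tangent from N: H = (69.75, 7.878).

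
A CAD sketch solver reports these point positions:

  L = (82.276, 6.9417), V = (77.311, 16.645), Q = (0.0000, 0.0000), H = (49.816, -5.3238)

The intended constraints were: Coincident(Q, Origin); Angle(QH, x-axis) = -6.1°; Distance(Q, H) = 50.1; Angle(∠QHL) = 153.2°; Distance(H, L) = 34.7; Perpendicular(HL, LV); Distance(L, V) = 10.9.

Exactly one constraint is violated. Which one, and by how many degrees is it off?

Perpendicular(HL, LV) — off by 6.40°.

Q = (0.00, 0.00) ✓; QH at -6.100° ✓; |QH| = 50.10 ✓; ∠QHL = 153.2° ✓; |HL| = 34.70 ✓; ∠(HL, LV) = 96.40° ✗; |LV| = 10.90 ✓.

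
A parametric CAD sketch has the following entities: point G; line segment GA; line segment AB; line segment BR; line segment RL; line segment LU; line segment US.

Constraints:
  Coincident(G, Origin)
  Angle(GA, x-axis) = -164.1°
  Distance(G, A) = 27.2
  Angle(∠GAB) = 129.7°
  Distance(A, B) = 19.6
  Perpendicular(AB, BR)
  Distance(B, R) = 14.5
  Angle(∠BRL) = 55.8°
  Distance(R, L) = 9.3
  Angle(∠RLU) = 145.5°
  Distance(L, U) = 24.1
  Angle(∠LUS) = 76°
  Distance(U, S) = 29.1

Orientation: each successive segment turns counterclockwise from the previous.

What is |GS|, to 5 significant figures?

62.201

G is at the origin; GA runs at -164.1° with length 27.2, so A = (-26.159, -7.4517). ∠GAB = 129.7° gives AB at -113.80° from the x-axis; with |AB| = 19.6, B = (-34.069, -25.385). The perpendicularity gives BR at right angles to AB, so BR runs at -23.800°; with |BR| = 14.5, R = (-20.802, -31.236). ∠BRL = 55.8° gives RL at 100.40° from the x-axis; with |RL| = 9.3, L = (-22.481, -22.089). ∠RLU = 145.5° gives LU at 134.90° from the x-axis; with |LU| = 24.1, U = (-39.492, -5.0181). ∠LUS = 76.0° gives US at -121.10° from the x-axis; with |US| = 29.1, S = (-54.523, -29.935). Then |GS| = |S − G| = 62.201.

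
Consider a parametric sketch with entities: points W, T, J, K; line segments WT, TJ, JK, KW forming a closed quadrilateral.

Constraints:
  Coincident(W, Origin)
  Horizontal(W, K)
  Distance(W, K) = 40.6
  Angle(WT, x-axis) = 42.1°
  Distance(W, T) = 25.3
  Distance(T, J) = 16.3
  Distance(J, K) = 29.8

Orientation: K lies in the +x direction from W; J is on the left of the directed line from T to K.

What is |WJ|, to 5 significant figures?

41.599

W is at the origin; WK is horizontal with |WK| = 40.6 and K in +x, so K = (40.6, 0). WT runs at 42.1° with |WT| = 25.3, so T = (18.772, 16.962). J is determined by |TJ| = 16.3 and |JK| = 29.8 together: it lies at the intersection of circle(T, 16.3) and circle(K, 29.8). With |TK| = 27.644, the foot of the radical line on TK is 2.5651 from T and the perpendicular offset is √(16.3² − 2.5651²) = 16.097. Taking the left-of-TK solution: J = (30.674, 28.098).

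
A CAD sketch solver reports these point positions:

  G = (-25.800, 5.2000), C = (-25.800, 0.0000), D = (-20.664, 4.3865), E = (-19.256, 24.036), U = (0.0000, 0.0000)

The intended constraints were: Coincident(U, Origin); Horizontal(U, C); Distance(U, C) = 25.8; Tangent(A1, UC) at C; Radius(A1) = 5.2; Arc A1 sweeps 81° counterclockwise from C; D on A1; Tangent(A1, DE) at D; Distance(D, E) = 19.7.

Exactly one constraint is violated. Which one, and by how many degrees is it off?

Tangent(A1, DE) at D — off by 4.90°.

U = (0.00, 0.00) ✓; U.y = 0.00, C.y = 0.00 ✓; |UC| = 25.80 ✓; ∠(GC, CU) = 90.00° ✓; |GC| = 5.200 ✓; bearing(G→D) − bearing(G→C) = 81.00° ✓; |GD| = 5.200 ✓; ∠(GD, DE) = 85.10° ✗; |DE| = 19.70 ✓.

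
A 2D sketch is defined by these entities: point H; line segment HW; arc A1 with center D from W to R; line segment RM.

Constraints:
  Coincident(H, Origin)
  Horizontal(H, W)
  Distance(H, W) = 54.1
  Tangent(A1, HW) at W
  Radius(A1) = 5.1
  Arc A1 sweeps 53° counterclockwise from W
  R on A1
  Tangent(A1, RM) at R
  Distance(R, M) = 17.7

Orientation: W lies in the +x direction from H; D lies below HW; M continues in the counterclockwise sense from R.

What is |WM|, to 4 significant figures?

21.87

On A1, W sits at bearing 90° from D; a 53° counterclockwise sweep puts R at bearing 143°, so R = D + 5.1·(cos 143°, sin 143°) = (50.03, -2.031). Tangency of A1 to RM means the radius DR is perpendicular to RM, so RM runs along (−sin 143°, cos 143°); with |RM| = 17.7, M = (39.37, -16.17). Then |WM| = |M − W| = 21.87.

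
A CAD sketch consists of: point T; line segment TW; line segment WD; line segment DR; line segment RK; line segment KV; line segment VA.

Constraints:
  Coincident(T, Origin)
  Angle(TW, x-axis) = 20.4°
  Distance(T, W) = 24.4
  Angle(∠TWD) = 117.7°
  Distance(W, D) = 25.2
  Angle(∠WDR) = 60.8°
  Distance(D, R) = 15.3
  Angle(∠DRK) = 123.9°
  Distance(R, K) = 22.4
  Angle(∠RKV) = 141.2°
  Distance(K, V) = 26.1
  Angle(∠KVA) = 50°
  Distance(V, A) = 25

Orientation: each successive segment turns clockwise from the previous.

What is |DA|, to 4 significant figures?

28.07

T is at the origin; TW runs at 20.4° with length 24.4, so W = (22.87, 8.505). ∠TWD = 117.7° gives WD at -41.90° from the x-axis; with |WD| = 25.2, D = (41.63, -8.324). ∠WDR = 60.8° gives DR at -161.1° from the x-axis; with |DR| = 15.3, R = (27.15, -13.28). ∠DRK = 123.9° gives RK at 142.8° from the x-axis; with |RK| = 22.4, K = (9.309, 0.2629). ∠RKV = 141.2° gives KV at 104.0° from the x-axis; with |KV| = 26.1, V = (2.995, 25.59). ∠KVA = 50.0° gives VA at -26.00° from the x-axis; with |VA| = 25.0, A = (25.46, 14.63). Then |DA| = |A − D| = 28.07.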